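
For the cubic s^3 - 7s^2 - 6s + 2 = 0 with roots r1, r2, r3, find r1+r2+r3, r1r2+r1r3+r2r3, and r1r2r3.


Monic cubic s^3+bs^2+cs+d=0: sum=-b, pairwise sum=c, product=-d.
b=-7, c=-6, d=2
r1+r2+r3 = 7
r1r2+r1r3+r2r3 = -6
r1r2r3 = -2


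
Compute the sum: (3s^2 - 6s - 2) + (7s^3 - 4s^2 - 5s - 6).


Align terms by degree and add:
  3s^2 - 6s - 2
+ 7s^3 - 4s^2 - 5s - 6
= 7s^3 - s^2 - 11s - 8


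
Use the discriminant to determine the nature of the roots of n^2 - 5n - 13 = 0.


D = b^2 - 4ac = (-5)^2 - 4(1)(-13) = 25 + 52 = 77
Since D > 0: two distinct irrational roots


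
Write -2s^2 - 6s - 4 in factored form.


Roots satisfy r1 + r2 = -b/a = -3 and r1*r2 = c/a = 2.
So r1 = -2, r2 = -1.
-2s^2 - 6s - 4 = -2(s - r1)(s - r2) = -2(s + 2)(s + 1)


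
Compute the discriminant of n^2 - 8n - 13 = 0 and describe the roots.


D = b^2 - 4ac = (-8)^2 - 4(1)(-13) = 64 + 52 = 116
Since D > 0: two distinct irrational roots


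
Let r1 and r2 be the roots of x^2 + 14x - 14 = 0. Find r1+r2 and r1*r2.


For ax^2+bx+c=0: sum = -b/a, product = c/a.
a=1, b=14, c=-14
Sum = -(14)/1 = -14
Product = (-14)/1 = -14


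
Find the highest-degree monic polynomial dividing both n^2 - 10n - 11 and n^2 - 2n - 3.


Factor each:
  n^2 - 10n - 11 = (n + 1)(n - 11)
  n^2 - 2n - 3 = (n + 1)(n - 3)
Common monic factor: n + 1


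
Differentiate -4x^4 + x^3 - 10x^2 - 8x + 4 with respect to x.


Apply the power rule term by term:
  d/dx(-4x^4) = -16x^3
  d/dx(x^3) = 3x^2
  d/dx(-10x^2) = -20x
  d/dx(-8x) = -8
  d/dx(4) = 0
p'(x) = -16x^3 + 3x^2 - 20x - 8


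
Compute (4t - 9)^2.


Expand (4t - 9)^2 by repeated multiplication:
= 16t^2 - 72t + 81


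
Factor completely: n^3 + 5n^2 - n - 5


Try integer roots (divisors of -5). n=-1: p(-1)=0.
Divide out (n + 1): quotient is n^2 + 4n - 5.
Factor the quadratic: (n - 1)(n + 5)
Result: (n + 1)(n - 1)(n + 5)


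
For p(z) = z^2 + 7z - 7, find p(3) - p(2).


p(3) = 23
p(2) = 11
p(3) - p(2) = 23 - 11 = 12


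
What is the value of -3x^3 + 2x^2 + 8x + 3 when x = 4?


Using direct substitution:
  -3 * (4)^3 = -192
  2 * (4)^2 = 32
  8 * (4)^1 = 32
  constant: 3
Sum = -192 + 32 + 32 + 3 = -125


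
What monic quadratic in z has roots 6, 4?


p(z) = (z - 6)(z - 4)
Expand: z^2 - 10z + 24


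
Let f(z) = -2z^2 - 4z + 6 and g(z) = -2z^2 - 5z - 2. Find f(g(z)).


Substitute g(z) into f:
f(g(z)) = -2*(-2z^2 - 5z - 2)^2 + (-4)*(-2z^2 - 5z - 2) + 6
(-2z^2 - 5z - 2)^2 = 4z^4 + 20z^3 + 33z^2 + 20z + 4
Expand and combine: -8z^4 - 40z^3 - 58z^2 - 20z + 6


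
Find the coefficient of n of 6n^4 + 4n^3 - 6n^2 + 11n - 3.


Read off the coefficient of n: 11


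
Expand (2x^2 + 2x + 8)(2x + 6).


Distribute each term of the first polynomial:
  (2x^2)(2x + 6) = 4x^3 + 12x^2
  (2x)(2x + 6) = 4x^2 + 12x
  (8)(2x + 6) = 16x + 48
Sum: 4x^3 + 16x^2 + 28x + 48


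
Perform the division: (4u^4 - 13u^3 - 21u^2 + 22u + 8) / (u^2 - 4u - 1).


(4u^4 - 13u^3 - 21u^2 + 22u + 8) / (u^2 - 4u - 1)
Step 1: 4u^2 * (u^2 - 4u - 1) = 4u^4 - 16u^3 - 4u^2; subtract.
Step 2: 3u * (u^2 - 4u - 1) = 3u^3 - 12u^2 - 3u; subtract.
Step 3: -5 * (u^2 - 4u - 1) = -5u^2 + 20u + 5; subtract.
Quotient: 4u^2 + 3u - 5, Remainder: 5u + 3


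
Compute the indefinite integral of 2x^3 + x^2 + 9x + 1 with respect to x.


Reverse power rule on each term:
  ∫ 2x^3 dx = (1/2)x^4
  ∫ x^2 dx = (1/3)x^3
  ∫ 9x dx = (9/2)x^2
  ∫ 1 dx = x
F(x) = (1/2)x^4 + (1/3)x^3 + (9/2)x^2 + x + C


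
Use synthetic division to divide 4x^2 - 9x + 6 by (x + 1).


Synthetic division with c = -1. Coefficients: 4, -9, 6
Bring down 4.
  4 * -1 = -4; -4 - 9 = -13
  -13 * -1 = 13; 13 + 6 = 19
Quotient: 4x - 13, Remainder: 19


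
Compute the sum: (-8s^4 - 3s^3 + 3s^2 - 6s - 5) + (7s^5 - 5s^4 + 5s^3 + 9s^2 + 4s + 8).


Align terms by degree and add:
  -8s^4 - 3s^3 + 3s^2 - 6s - 5
+ 7s^5 - 5s^4 + 5s^3 + 9s^2 + 4s + 8
= 7s^5 - 13s^4 + 2s^3 + 12s^2 - 2s + 3


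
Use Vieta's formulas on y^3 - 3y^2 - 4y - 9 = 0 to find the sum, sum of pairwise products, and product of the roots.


Monic cubic y^3+by^2+cy+d=0: sum=-b, pairwise sum=c, product=-d.
b=-3, c=-4, d=-9
r1+r2+r3 = 3
r1r2+r1r3+r2r3 = -4
r1r2r3 = 9


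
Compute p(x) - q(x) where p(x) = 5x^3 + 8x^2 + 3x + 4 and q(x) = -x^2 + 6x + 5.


Distribute the minus sign:
  (5x^3 + 8x^2 + 3x + 4)
- (-x^2 + 6x + 5)
Negate second polynomial: x^2 - 6x - 5
Add: 5x^3 + 9x^2 - 3x - 1


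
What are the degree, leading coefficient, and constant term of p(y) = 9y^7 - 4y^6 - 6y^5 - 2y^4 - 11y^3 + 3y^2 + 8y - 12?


Highest power of y is 7, with coefficient 9. Constant term is -12.
Degree = 7, leading coefficient = 9, constant term = -12


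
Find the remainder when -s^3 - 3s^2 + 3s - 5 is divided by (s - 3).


By the Remainder Theorem, the remainder equals p(3):
  -1*(3)^3 = -27
  -3*(3)^2 = -27
  3*(3)^1 = 9
  constant: -5
Sum: -27 - 27 + 9 - 5 = -50


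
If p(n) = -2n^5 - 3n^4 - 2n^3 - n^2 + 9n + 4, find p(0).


Using direct substitution:
  -2 * (0)^5 = 0
  -3 * (0)^4 = 0
  -2 * (0)^3 = 0
  -1 * (0)^2 = 0
  9 * (0)^1 = 0
  constant: 4
Sum = 0 + 0 + 0 + 0 + 0 + 4 = 4


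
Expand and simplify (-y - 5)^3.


Expand (-y - 5)^3 by repeated multiplication:
  (-y - 5)^2 = y^2 + 10y + 25
= -y^3 - 15y^2 - 75y - 125


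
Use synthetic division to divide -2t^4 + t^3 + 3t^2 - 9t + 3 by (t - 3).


Synthetic division with c = 3. Coefficients: -2, 1, 3, -9, 3
Bring down -2.
  -2 * 3 = -6; -6 + 1 = -5
  -5 * 3 = -15; -15 + 3 = -12
  -12 * 3 = -36; -36 - 9 = -45
  -45 * 3 = -135; -135 + 3 = -132
Quotient: -2t^3 - 5t^2 - 12t - 45, Remainder: -132


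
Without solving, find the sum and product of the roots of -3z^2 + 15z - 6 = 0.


For az^2+bz+c=0: sum = -b/a, product = c/a.
a=-3, b=15, c=-6
Sum = -(15)/-3 = 5
Product = (-6)/-3 = 2


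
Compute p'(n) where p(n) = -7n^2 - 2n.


Apply the power rule term by term:
  d/dn(-7n^2) = -14n
  d/dn(-2n) = -2
p'(n) = -14n - 2


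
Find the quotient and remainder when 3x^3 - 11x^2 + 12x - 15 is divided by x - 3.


(3x^3 - 11x^2 + 12x - 15) / (x - 3)
Step 1: 3x^2 * (x - 3) = 3x^3 - 9x^2; subtract.
Step 2: -2x * (x - 3) = -2x^2 + 6x; subtract.
Step 3: 6 * (x - 3) = 6x - 18; subtract.
Quotient: 3x^2 - 2x + 6, Remainder: 3


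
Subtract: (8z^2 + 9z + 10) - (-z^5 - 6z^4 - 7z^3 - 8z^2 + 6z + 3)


Distribute the minus sign:
  (8z^2 + 9z + 10)
- (-z^5 - 6z^4 - 7z^3 - 8z^2 + 6z + 3)
Negate second polynomial: z^5 + 6z^4 + 7z^3 + 8z^2 - 6z - 3
Add: z^5 + 6z^4 + 7z^3 + 16z^2 + 3z + 7


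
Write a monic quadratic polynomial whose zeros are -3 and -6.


p(s) = (s + 3)(s + 6)
Expand: s^2 + 9s + 18


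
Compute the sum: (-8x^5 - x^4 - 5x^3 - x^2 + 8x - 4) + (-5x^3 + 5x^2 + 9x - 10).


Align terms by degree and add:
  -8x^5 - x^4 - 5x^3 - x^2 + 8x - 4
  -5x^3 + 5x^2 + 9x - 10
= -8x^5 - x^4 - 10x^3 + 4x^2 + 17x - 14


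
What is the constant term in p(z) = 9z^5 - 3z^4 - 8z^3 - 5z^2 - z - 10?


Read off the constant term: -10


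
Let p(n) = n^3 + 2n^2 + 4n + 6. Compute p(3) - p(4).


p(3) = 63
p(4) = 118
p(3) - p(4) = 63 - 118 = -55


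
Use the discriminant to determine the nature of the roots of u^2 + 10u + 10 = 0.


D = b^2 - 4ac = (10)^2 - 4(1)(10) = 100 - 40 = 60
Since D > 0: two distinct irrational roots


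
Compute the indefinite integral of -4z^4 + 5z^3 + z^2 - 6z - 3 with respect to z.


Reverse power rule on each term:
  ∫ -4z^4 dz = -(4/5)z^5
  ∫ 5z^3 dz = (5/4)z^4
  ∫ z^2 dz = (1/3)z^3
  ∫ -6z dz = -3z^2
  ∫ -3 dz = -3z
F(z) = -(4/5)z^5 + (5/4)z^4 + (1/3)z^3 - 3z^2 - 3z + C


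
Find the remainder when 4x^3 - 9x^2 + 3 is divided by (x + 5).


By the Remainder Theorem, the remainder equals p(-5):
  4*(-5)^3 = -500
  -9*(-5)^2 = -225
  0*(-5)^1 = 0
  constant: 3
Sum: -500 - 225 + 0 + 3 = -722


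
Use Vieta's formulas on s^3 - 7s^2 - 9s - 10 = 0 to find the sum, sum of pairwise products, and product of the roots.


Monic cubic s^3+bs^2+cs+d=0: sum=-b, pairwise sum=c, product=-d.
b=-7, c=-9, d=-10
r1+r2+r3 = 7
r1r2+r1r3+r2r3 = -9
r1r2r3 = 10


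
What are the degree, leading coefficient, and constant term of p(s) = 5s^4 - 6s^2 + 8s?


Highest power of s is 4, with coefficient 5. Constant term is 0.
Degree = 4, leading coefficient = 5, constant term = 0


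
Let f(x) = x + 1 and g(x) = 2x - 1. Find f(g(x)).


Substitute g(x) into f:
f(g(x)) = 1*(2x - 1) + 1
Expand and combine: 2x


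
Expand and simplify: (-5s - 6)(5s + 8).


Distribute each term of the first polynomial:
  (-5s)(5s + 8) = -25s^2 - 40s
  (-6)(5s + 8) = -30s - 48
Sum: -25s^2 - 70s - 48


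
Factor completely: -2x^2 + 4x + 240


Roots satisfy r1 + r2 = -b/a = 2 and r1*r2 = c/a = -120.
So r1 = 12, r2 = -10.
-2x^2 + 4x + 240 = -2(x - r1)(x - r2) = -2(x - 12)(x + 10)


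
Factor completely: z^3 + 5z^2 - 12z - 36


Try integer roots (divisors of -36). z=-2: p(-2)=0.
Divide out (z + 2): quotient is z^2 + 3z - 18.
Factor the quadratic: (z - 3)(z + 6)
Result: (z + 2)(z - 3)(z + 6)


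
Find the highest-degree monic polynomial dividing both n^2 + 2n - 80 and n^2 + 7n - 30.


Factor each:
  n^2 + 2n - 80 = (n + 10)(n - 8)
  n^2 + 7n - 30 = (n + 10)(n - 3)
Common monic factor: n + 10


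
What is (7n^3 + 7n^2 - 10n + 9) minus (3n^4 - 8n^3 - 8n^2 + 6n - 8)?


Distribute the minus sign:
  (7n^3 + 7n^2 - 10n + 9)
- (3n^4 - 8n^3 - 8n^2 + 6n - 8)
Negate second polynomial: -3n^4 + 8n^3 + 8n^2 - 6n + 8
Add: -3n^4 + 15n^3 + 15n^2 - 16n + 17


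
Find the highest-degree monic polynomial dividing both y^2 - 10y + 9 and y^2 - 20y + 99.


Factor each:
  y^2 - 10y + 9 = (y - 9)(y - 1)
  y^2 - 20y + 99 = (y - 9)(y - 11)
Common monic factor: y - 9


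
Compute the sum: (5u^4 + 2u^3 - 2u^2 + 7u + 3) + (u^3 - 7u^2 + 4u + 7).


Align terms by degree and add:
  5u^4 + 2u^3 - 2u^2 + 7u + 3
+ u^3 - 7u^2 + 4u + 7
= 5u^4 + 3u^3 - 9u^2 + 11u + 10


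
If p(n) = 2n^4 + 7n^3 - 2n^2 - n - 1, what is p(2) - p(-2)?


p(2) = 77
p(-2) = -31
p(2) - p(-2) = 77 + 31 = 108


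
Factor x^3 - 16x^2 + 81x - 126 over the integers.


Try integer roots (divisors of -126). x=3: p(3)=0.
Divide out (x - 3): quotient is x^2 - 13x + 42.
Factor the quadratic: (x - 6)(x - 7)
Result: (x - 3)(x - 6)(x - 7)


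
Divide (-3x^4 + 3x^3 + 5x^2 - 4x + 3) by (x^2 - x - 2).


(-3x^4 + 3x^3 + 5x^2 - 4x + 3) / (x^2 - x - 2)
Step 1: -3x^2 * (x^2 - x - 2) = -3x^4 + 3x^3 + 6x^2; subtract.
Step 2: 0 * (x^2 - x - 2) = 0; subtract.
Step 3: -1 * (x^2 - x - 2) = -x^2 + x + 2; subtract.
Quotient: -3x^2 - 1, Remainder: -5x + 1


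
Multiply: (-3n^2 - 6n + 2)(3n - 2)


Distribute each term of the first polynomial:
  (-3n^2)(3n - 2) = -9n^3 + 6n^2
  (-6n)(3n - 2) = -18n^2 + 12n
  (2)(3n - 2) = 6n - 4
Sum: -9n^3 - 12n^2 + 18n - 4


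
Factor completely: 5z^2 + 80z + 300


Roots satisfy r1 + r2 = -b/a = -16 and r1*r2 = c/a = 60.
So r1 = -6, r2 = -10.
5z^2 + 80z + 300 = 5(z - r1)(z - r2) = 5(z + 6)(z + 10)


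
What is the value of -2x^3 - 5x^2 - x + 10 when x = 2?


Using direct substitution:
  -2 * (2)^3 = -16
  -5 * (2)^2 = -20
  -1 * (2)^1 = -2
  constant: 10
Sum = -16 - 20 - 2 + 10 = -28


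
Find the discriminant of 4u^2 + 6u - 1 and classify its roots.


D = b^2 - 4ac = (6)^2 - 4(4)(-1) = 36 + 16 = 52
Since D > 0: two distinct irrational roots


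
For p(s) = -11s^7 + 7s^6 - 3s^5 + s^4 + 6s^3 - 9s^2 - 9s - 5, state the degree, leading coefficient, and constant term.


Highest power of s is 7, with coefficient -11. Constant term is -5.
Degree = 7, leading coefficient = -11, constant term = -5


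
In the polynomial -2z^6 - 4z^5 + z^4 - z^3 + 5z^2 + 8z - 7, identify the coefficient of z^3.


Read off the coefficient of z^3: -1


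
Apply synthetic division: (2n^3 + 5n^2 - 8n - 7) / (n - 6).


Synthetic division with c = 6. Coefficients: 2, 5, -8, -7
Bring down 2.
  2 * 6 = 12; 12 + 5 = 17
  17 * 6 = 102; 102 - 8 = 94
  94 * 6 = 564; 564 - 7 = 557
Quotient: 2n^2 + 17n + 94, Remainder: 557


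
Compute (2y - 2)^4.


Expand (2y - 2)^4 by repeated multiplication:
  (2y - 2)^2 = 4y^2 - 8y + 4
  (2y - 2)^3 = 8y^3 - 24y^2 + 24y - 8
= 16y^4 - 64y^3 + 96y^2 - 64y + 16


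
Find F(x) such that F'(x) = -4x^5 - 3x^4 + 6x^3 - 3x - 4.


Reverse power rule on each term:
  ∫ -4x^5 dx = -(2/3)x^6
  ∫ -3x^4 dx = -(3/5)x^5
  ∫ 6x^3 dx = (3/2)x^4
  ∫ -3x dx = -(3/2)x^2
  ∫ -4 dx = -4x
F(x) = -(2/3)x^6 - (3/5)x^5 + (3/2)x^4 - (3/2)x^2 - 4x + C


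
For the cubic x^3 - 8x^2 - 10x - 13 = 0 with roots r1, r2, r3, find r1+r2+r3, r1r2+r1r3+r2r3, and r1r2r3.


Monic cubic x^3+bx^2+cx+d=0: sum=-b, pairwise sum=c, product=-d.
b=-8, c=-10, d=-13
r1+r2+r3 = 8
r1r2+r1r3+r2r3 = -10
r1r2r3 = 13


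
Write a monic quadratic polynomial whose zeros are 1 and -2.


p(x) = (x - 1)(x + 2)
Expand: x^2 + x - 2


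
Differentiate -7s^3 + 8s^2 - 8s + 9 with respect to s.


Apply the power rule term by term:
  d/ds(-7s^3) = -21s^2
  d/ds(8s^2) = 16s
  d/ds(-8s) = -8
  d/ds(9) = 0
p'(s) = -21s^2 + 16s - 8


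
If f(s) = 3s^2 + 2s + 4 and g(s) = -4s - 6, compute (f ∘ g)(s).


Substitute g(s) into f:
f(g(s)) = 3*(-4s - 6)^2 + 2*(-4s - 6) + 4
(-4s - 6)^2 = 16s^2 + 48s + 36
Expand and combine: 48s^2 + 136s + 100


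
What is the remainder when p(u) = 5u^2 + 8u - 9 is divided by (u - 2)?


By the Remainder Theorem, the remainder equals p(2):
  5*(2)^2 = 20
  8*(2)^1 = 16
  constant: -9
Sum: 20 + 16 - 9 = 27


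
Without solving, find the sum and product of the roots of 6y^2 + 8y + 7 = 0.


For ay^2+by+c=0: sum = -b/a, product = c/a.
a=6, b=8, c=7
Sum = -(8)/6 = -4/3
Product = (7)/6 = 7/6


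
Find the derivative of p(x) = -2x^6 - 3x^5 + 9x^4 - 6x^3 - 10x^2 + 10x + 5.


Apply the power rule term by term:
  d/dx(-2x^6) = -12x^5
  d/dx(-3x^5) = -15x^4
  d/dx(9x^4) = 36x^3
  d/dx(-6x^3) = -18x^2
  d/dx(-10x^2) = -20x
  d/dx(10x) = 10
  d/dx(5) = 0
p'(x) = -12x^5 - 15x^4 + 36x^3 - 18x^2 - 20x + 10


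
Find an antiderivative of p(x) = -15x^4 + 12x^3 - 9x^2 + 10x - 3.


Reverse power rule on each term:
  ∫ -15x^4 dx = -3x^5
  ∫ 12x^3 dx = 3x^4
  ∫ -9x^2 dx = -3x^3
  ∫ 10x dx = 5x^2
  ∫ -3 dx = -3x
F(x) = -3x^5 + 3x^4 - 3x^3 + 5x^2 - 3x + C


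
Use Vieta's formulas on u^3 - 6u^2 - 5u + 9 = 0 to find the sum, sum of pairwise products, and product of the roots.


Monic cubic u^3+bu^2+cu+d=0: sum=-b, pairwise sum=c, product=-d.
b=-6, c=-5, d=9
r1+r2+r3 = 6
r1r2+r1r3+r2r3 = -5
r1r2r3 = -9


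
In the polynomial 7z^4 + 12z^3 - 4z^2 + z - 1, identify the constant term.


Read off the constant term: -1


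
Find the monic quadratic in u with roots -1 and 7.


p(u) = (u + 1)(u - 7)
Expand: u^2 - 6u - 7


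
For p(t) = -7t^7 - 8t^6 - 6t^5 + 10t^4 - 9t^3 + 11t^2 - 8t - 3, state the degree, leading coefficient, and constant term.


Highest power of t is 7, with coefficient -7. Constant term is -3.
Degree = 7, leading coefficient = -7, constant term = -3


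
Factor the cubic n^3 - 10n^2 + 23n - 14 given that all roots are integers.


Try integer roots (divisors of -14). n=1: p(1)=0.
Divide out (n - 1): quotient is n^2 - 9n + 14.
Factor the quadratic: (n - 2)(n - 7)
Result: (n - 1)(n - 2)(n - 7)


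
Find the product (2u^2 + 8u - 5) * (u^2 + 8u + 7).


Distribute each term of the first polynomial:
  (2u^2)(u^2 + 8u + 7) = 2u^4 + 16u^3 + 14u^2
  (8u)(u^2 + 8u + 7) = 8u^3 + 64u^2 + 56u
  (-5)(u^2 + 8u + 7) = -5u^2 - 40u - 35
Sum: 2u^4 + 24u^3 + 73u^2 + 16u - 35


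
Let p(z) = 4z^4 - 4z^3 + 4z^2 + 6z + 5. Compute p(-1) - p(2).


p(-1) = 11
p(2) = 65
p(-1) - p(2) = 11 - 65 = -54


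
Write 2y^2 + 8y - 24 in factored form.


Roots satisfy r1 + r2 = -b/a = -4 and r1*r2 = c/a = -12.
So r1 = -6, r2 = 2.
2y^2 + 8y - 24 = 2(y - r1)(y - r2) = 2(y + 6)(y - 2)


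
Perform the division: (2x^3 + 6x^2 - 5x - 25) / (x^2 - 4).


(2x^3 + 6x^2 - 5x - 25) / (x^2 - 4)
Step 1: 2x * (x^2 - 4) = 2x^3 - 8x; subtract.
Step 2: 6 * (x^2 - 4) = 6x^2 - 24; subtract.
Quotient: 2x + 6, Remainder: 3x - 1


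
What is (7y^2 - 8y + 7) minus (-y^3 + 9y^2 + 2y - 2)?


Distribute the minus sign:
  (7y^2 - 8y + 7)
- (-y^3 + 9y^2 + 2y - 2)
Negate second polynomial: y^3 - 9y^2 - 2y + 2
Add: y^3 - 2y^2 - 10y + 9


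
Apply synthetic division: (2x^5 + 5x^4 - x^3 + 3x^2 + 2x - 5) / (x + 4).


Synthetic division with c = -4. Coefficients: 2, 5, -1, 3, 2, -5
Bring down 2.
  2 * -4 = -8; -8 + 5 = -3
  -3 * -4 = 12; 12 - 1 = 11
  11 * -4 = -44; -44 + 3 = -41
  -41 * -4 = 164; 164 + 2 = 166
  166 * -4 = -664; -664 - 5 = -669
Quotient: 2x^4 - 3x^3 + 11x^2 - 41x + 166, Remainder: -669


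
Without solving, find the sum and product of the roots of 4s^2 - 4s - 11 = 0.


For as^2+bs+c=0: sum = -b/a, product = c/a.
a=4, b=-4, c=-11
Sum = -(-4)/4 = 1
Product = (-11)/4 = -11/4


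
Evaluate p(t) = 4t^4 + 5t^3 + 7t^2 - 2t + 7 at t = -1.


Using direct substitution:
  4 * (-1)^4 = 4
  5 * (-1)^3 = -5
  7 * (-1)^2 = 7
  -2 * (-1)^1 = 2
  constant: 7
Sum = 4 - 5 + 7 + 2 + 7 = 15


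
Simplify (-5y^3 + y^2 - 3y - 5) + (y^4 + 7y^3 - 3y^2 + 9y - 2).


Align terms by degree and add:
  -5y^3 + y^2 - 3y - 5
+ y^4 + 7y^3 - 3y^2 + 9y - 2
= y^4 + 2y^3 - 2y^2 + 6y - 7


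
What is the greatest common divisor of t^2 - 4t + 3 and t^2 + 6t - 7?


Factor each:
  t^2 - 4t + 3 = (t - 1)(t - 3)
  t^2 + 6t - 7 = (t - 1)(t + 7)
Common monic factor: t - 1


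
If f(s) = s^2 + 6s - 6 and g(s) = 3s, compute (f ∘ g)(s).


Substitute g(s) into f:
f(g(s)) = 1*(3s)^2 + 6*(3s) + (-6)
(3s)^2 = 9s^2
Expand and combine: 9s^2 + 18s - 6


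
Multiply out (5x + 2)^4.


Expand (5x + 2)^4 by repeated multiplication:
  (5x + 2)^2 = 25x^2 + 20x + 4
  (5x + 2)^3 = 125x^3 + 150x^2 + 60x + 8
= 625x^4 + 1000x^3 + 600x^2 + 160x + 16


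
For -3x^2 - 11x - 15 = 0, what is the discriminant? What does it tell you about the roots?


D = b^2 - 4ac = (-11)^2 - 4(-3)(-15) = 121 - 180 = -59
Since D < 0: two complex conjugate roots (no real roots)


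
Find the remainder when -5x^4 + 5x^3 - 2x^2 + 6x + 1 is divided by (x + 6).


By the Remainder Theorem, the remainder equals p(-6):
  -5*(-6)^4 = -6480
  5*(-6)^3 = -1080
  -2*(-6)^2 = -72
  6*(-6)^1 = -36
  constant: 1
Sum: -6480 - 1080 - 72 - 36 + 1 = -7667


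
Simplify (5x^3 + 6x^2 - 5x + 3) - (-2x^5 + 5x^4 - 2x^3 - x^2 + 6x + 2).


Distribute the minus sign:
  (5x^3 + 6x^2 - 5x + 3)
- (-2x^5 + 5x^4 - 2x^3 - x^2 + 6x + 2)
Negate second polynomial: 2x^5 - 5x^4 + 2x^3 + x^2 - 6x - 2
Add: 2x^5 - 5x^4 + 7x^3 + 7x^2 - 11x + 1


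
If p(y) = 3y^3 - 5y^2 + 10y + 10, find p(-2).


Using direct substitution:
  3 * (-2)^3 = -24
  -5 * (-2)^2 = -20
  10 * (-2)^1 = -20
  constant: 10
Sum = -24 - 20 - 20 + 10 = -54


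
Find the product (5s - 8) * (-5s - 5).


Distribute each term of the first polynomial:
  (5s)(-5s - 5) = -25s^2 - 25s
  (-8)(-5s - 5) = 40s + 40
Sum: -25s^2 + 15s + 40


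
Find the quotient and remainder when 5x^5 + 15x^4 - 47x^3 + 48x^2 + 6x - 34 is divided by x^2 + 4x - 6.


(5x^5 + 15x^4 - 47x^3 + 48x^2 + 6x - 34) / (x^2 + 4x - 6)
Step 1: 5x^3 * (x^2 + 4x - 6) = 5x^5 + 20x^4 - 30x^3; subtract.
Step 2: -5x^2 * (x^2 + 4x - 6) = -5x^4 - 20x^3 + 30x^2; subtract.
Step 3: 3x * (x^2 + 4x - 6) = 3x^3 + 12x^2 - 18x; subtract.
Step 4: 6 * (x^2 + 4x - 6) = 6x^2 + 24x - 36; subtract.
Quotient: 5x^3 - 5x^2 + 3x + 6, Remainder: 2


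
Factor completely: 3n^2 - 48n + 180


Roots satisfy r1 + r2 = -b/a = 16 and r1*r2 = c/a = 60.
So r1 = 6, r2 = 10.
3n^2 - 48n + 180 = 3(n - r1)(n - r2) = 3(n - 6)(n - 10)


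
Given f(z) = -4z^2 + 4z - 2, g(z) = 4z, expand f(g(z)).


Substitute g(z) into f:
f(g(z)) = -4*(4z)^2 + 4*(4z) + (-2)
(4z)^2 = 16z^2
Expand and combine: -64z^2 + 16z - 2


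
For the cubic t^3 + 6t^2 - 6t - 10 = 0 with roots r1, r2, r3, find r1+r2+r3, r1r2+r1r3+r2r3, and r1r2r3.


Monic cubic t^3+bt^2+ct+d=0: sum=-b, pairwise sum=c, product=-d.
b=6, c=-6, d=-10
r1+r2+r3 = -6
r1r2+r1r3+r2r3 = -6
r1r2r3 = 10


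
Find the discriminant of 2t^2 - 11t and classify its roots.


D = b^2 - 4ac = (-11)^2 - 4(2)(0) = 121 = 121
Since D > 0: two distinct rational roots


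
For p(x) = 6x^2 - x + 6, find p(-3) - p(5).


p(-3) = 63
p(5) = 151
p(-3) - p(5) = 63 - 151 = -88


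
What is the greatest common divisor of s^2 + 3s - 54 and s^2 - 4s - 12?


Factor each:
  s^2 + 3s - 54 = (s - 6)(s + 9)
  s^2 - 4s - 12 = (s - 6)(s + 2)
Common monic factor: s - 6


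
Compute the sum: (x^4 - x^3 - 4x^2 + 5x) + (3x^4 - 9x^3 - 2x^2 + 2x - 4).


Align terms by degree and add:
  x^4 - x^3 - 4x^2 + 5x
+ 3x^4 - 9x^3 - 2x^2 + 2x - 4
= 4x^4 - 10x^3 - 6x^2 + 7x - 4


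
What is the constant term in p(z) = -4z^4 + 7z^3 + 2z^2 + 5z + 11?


Read off the constant term: 11


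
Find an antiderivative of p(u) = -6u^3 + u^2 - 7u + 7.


Reverse power rule on each term:
  ∫ -6u^3 du = -(3/2)u^4
  ∫ u^2 du = (1/3)u^3
  ∫ -7u du = -(7/2)u^2
  ∫ 7 du = 7u
F(u) = -(3/2)u^4 + (1/3)u^3 - (7/2)u^2 + 7u + C


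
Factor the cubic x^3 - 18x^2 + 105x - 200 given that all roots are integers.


Try integer roots (divisors of -200). x=5: p(5)=0.
Divide out (x - 5): quotient is x^2 - 13x + 40.
Factor the quadratic: (x - 5)(x - 8)
Result: (x - 5)(x - 5)(x - 8)


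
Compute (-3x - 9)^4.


Expand (-3x - 9)^4 by repeated multiplication:
  (-3x - 9)^2 = 9x^2 + 54x + 81
  (-3x - 9)^3 = -27x^3 - 243x^2 - 729x - 729
= 81x^4 + 972x^3 + 4374x^2 + 8748x + 6561


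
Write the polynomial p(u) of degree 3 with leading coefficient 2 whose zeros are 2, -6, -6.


p(u) = 2(u - 2)(u + 6)(u + 6)
Expand: 2u^3 + 20u^2 + 24u - 144


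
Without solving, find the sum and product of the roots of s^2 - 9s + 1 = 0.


For as^2+bs+c=0: sum = -b/a, product = c/a.
a=1, b=-9, c=1
Sum = -(-9)/1 = 9
Product = (1)/1 = 1


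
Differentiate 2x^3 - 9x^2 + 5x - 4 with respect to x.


Apply the power rule term by term:
  d/dx(2x^3) = 6x^2
  d/dx(-9x^2) = -18x
  d/dx(5x) = 5
  d/dx(-4) = 0
p'(x) = 6x^2 - 18x + 5


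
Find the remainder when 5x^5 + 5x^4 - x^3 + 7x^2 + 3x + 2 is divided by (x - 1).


By the Remainder Theorem, the remainder equals p(1):
  5*(1)^5 = 5
  5*(1)^4 = 5
  -1*(1)^3 = -1
  7*(1)^2 = 7
  3*(1)^1 = 3
  constant: 2
Sum: 5 + 5 - 1 + 7 + 3 + 2 = 21


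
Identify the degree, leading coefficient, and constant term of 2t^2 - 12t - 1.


Highest power of t is 2, with coefficient 2. Constant term is -1.
Degree = 2, leading coefficient = 2, constant term = -1


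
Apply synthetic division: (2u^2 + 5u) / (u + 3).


Synthetic division with c = -3. Coefficients: 2, 5, 0
Bring down 2.
  2 * -3 = -6; -6 + 5 = -1
  -1 * -3 = 3; 3 + 0 = 3
Quotient: 2u - 1, Remainder: 3


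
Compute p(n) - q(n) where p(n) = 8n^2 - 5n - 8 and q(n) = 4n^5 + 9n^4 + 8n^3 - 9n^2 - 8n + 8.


Distribute the minus sign:
  (8n^2 - 5n - 8)
- (4n^5 + 9n^4 + 8n^3 - 9n^2 - 8n + 8)
Negate second polynomial: -4n^5 - 9n^4 - 8n^3 + 9n^2 + 8n - 8
Add: -4n^5 - 9n^4 - 8n^3 + 17n^2 + 3n - 16


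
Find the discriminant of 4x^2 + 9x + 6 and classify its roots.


D = b^2 - 4ac = (9)^2 - 4(4)(6) = 81 - 96 = -15
Since D < 0: two complex conjugate roots (no real roots)


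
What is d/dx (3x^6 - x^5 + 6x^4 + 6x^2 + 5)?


Apply the power rule term by term:
  d/dx(3x^6) = 18x^5
  d/dx(-x^5) = -5x^4
  d/dx(6x^4) = 24x^3
  d/dx(6x^2) = 12x
  d/dx(5) = 0
p'(x) = 18x^5 - 5x^4 + 24x^3 + 12x


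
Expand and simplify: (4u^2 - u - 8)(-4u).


Distribute each term of the first polynomial:
  (4u^2)(-4u) = -16u^3
  (-u)(-4u) = 4u^2
  (-8)(-4u) = 32u
Sum: -16u^3 + 4u^2 + 32u


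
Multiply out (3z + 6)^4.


Expand (3z + 6)^4 by repeated multiplication:
  (3z + 6)^2 = 9z^2 + 36z + 36
  (3z + 6)^3 = 27z^3 + 162z^2 + 324z + 216
= 81z^4 + 648z^3 + 1944z^2 + 2592z + 1296


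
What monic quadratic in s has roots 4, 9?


p(s) = (s - 4)(s - 9)
Expand: s^2 - 13s + 36


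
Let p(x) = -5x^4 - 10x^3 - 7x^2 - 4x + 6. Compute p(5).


Using direct substitution:
  -5 * (5)^4 = -3125
  -10 * (5)^3 = -1250
  -7 * (5)^2 = -175
  -4 * (5)^1 = -20
  constant: 6
Sum = -3125 - 1250 - 175 - 20 + 6 = -4564


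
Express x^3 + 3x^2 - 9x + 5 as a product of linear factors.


Try integer roots (divisors of 5). x=1: p(1)=0.
Divide out (x - 1): quotient is x^2 + 4x - 5.
Factor the quadratic: (x - 1)(x + 5)
Result: (x - 1)(x - 1)(x + 5)


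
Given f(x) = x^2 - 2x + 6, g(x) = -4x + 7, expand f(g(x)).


Substitute g(x) into f:
f(g(x)) = 1*(-4x + 7)^2 + (-2)*(-4x + 7) + 6
(-4x + 7)^2 = 16x^2 - 56x + 49
Expand and combine: 16x^2 - 48x + 41


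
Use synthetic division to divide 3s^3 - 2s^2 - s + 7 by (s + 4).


Synthetic division with c = -4. Coefficients: 3, -2, -1, 7
Bring down 3.
  3 * -4 = -12; -12 - 2 = -14
  -14 * -4 = 56; 56 - 1 = 55
  55 * -4 = -220; -220 + 7 = -213
Quotient: 3s^2 - 14s + 55, Remainder: -213


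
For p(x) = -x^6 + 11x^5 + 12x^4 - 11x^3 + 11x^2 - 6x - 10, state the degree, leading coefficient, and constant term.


Highest power of x is 6, with coefficient -1. Constant term is -10.
Degree = 6, leading coefficient = -1, constant term = -10


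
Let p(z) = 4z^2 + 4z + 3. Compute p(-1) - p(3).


p(-1) = 3
p(3) = 51
p(-1) - p(3) = 3 - 51 = -48


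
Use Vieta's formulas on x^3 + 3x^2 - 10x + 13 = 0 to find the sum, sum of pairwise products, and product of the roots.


Monic cubic x^3+bx^2+cx+d=0: sum=-b, pairwise sum=c, product=-d.
b=3, c=-10, d=13
r1+r2+r3 = -3
r1r2+r1r3+r2r3 = -10
r1r2r3 = -13


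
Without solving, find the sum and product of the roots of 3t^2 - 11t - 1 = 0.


For at^2+bt+c=0: sum = -b/a, product = c/a.
a=3, b=-11, c=-1
Sum = -(-11)/3 = 11/3
Product = (-1)/3 = -1/3


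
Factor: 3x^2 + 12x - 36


Roots satisfy r1 + r2 = -b/a = -4 and r1*r2 = c/a = -12.
So r1 = -6, r2 = 2.
3x^2 + 12x - 36 = 3(x - r1)(x - r2) = 3(x + 6)(x - 2)


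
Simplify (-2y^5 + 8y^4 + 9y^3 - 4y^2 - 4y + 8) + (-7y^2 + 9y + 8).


Align terms by degree and add:
  -2y^5 + 8y^4 + 9y^3 - 4y^2 - 4y + 8
  -7y^2 + 9y + 8
= -2y^5 + 8y^4 + 9y^3 - 11y^2 + 5y + 16


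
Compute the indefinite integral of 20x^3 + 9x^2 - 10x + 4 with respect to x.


Reverse power rule on each term:
  ∫ 20x^3 dx = 5x^4
  ∫ 9x^2 dx = 3x^3
  ∫ -10x dx = -5x^2
  ∫ 4 dx = 4x
F(x) = 5x^4 + 3x^3 - 5x^2 + 4x + C


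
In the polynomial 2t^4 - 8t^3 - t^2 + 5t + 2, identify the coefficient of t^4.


Read off the coefficient of t^4: 2


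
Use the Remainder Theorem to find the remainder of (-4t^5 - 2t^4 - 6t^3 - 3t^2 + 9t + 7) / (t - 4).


By the Remainder Theorem, the remainder equals p(4):
  -4*(4)^5 = -4096
  -2*(4)^4 = -512
  -6*(4)^3 = -384
  -3*(4)^2 = -48
  9*(4)^1 = 36
  constant: 7
Sum: -4096 - 512 - 384 - 48 + 36 + 7 = -4997


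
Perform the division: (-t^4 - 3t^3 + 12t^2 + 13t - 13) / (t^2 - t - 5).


(-t^4 - 3t^3 + 12t^2 + 13t - 13) / (t^2 - t - 5)
Step 1: -t^2 * (t^2 - t - 5) = -t^4 + t^3 + 5t^2; subtract.
Step 2: -4t * (t^2 - t - 5) = -4t^3 + 4t^2 + 20t; subtract.
Step 3: 3 * (t^2 - t - 5) = 3t^2 - 3t - 15; subtract.
Quotient: -t^2 - 4t + 3, Remainder: -4t + 2


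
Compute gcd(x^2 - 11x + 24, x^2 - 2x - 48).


Factor each:
  x^2 - 11x + 24 = (x - 8)(x - 3)
  x^2 - 2x - 48 = (x - 8)(x + 6)
Common monic factor: x - 8


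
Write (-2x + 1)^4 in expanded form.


Expand (-2x + 1)^4 by repeated multiplication:
  (-2x + 1)^2 = 4x^2 - 4x + 1
  (-2x + 1)^3 = -8x^3 + 12x^2 - 6x + 1
= 16x^4 - 32x^3 + 24x^2 - 8x + 1


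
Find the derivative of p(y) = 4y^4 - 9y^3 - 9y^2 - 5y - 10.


Apply the power rule term by term:
  d/dy(4y^4) = 16y^3
  d/dy(-9y^3) = -27y^2
  d/dy(-9y^2) = -18y
  d/dy(-5y) = -5
  d/dy(-10) = 0
p'(y) = 16y^3 - 27y^2 - 18y - 5


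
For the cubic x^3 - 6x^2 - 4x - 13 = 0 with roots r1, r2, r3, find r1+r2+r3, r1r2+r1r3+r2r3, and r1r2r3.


Monic cubic x^3+bx^2+cx+d=0: sum=-b, pairwise sum=c, product=-d.
b=-6, c=-4, d=-13
r1+r2+r3 = 6
r1r2+r1r3+r2r3 = -4
r1r2r3 = 13


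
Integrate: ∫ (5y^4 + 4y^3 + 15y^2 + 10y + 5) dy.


Reverse power rule on each term:
  ∫ 5y^4 dy = y^5
  ∫ 4y^3 dy = y^4
  ∫ 15y^2 dy = 5y^3
  ∫ 10y dy = 5y^2
  ∫ 5 dy = 5y
F(y) = y^5 + y^4 + 5y^3 + 5y^2 + 5y + C


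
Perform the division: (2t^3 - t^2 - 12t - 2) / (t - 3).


(2t^3 - t^2 - 12t - 2) / (t - 3)
Step 1: 2t^2 * (t - 3) = 2t^3 - 6t^2; subtract.
Step 2: 5t * (t - 3) = 5t^2 - 15t; subtract.
Step 3: 3 * (t - 3) = 3t - 9; subtract.
Quotient: 2t^2 + 5t + 3, Remainder: 7


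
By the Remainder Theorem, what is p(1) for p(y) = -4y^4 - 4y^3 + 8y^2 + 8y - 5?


By the Remainder Theorem, the remainder equals p(1):
  -4*(1)^4 = -4
  -4*(1)^3 = -4
  8*(1)^2 = 8
  8*(1)^1 = 8
  constant: -5
Sum: -4 - 4 + 8 + 8 - 5 = 3


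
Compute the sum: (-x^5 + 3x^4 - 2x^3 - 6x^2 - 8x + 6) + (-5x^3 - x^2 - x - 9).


Align terms by degree and add:
  -x^5 + 3x^4 - 2x^3 - 6x^2 - 8x + 6
  -5x^3 - x^2 - x - 9
= -x^5 + 3x^4 - 7x^3 - 7x^2 - 9x - 3


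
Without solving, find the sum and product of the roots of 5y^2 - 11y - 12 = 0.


For ay^2+by+c=0: sum = -b/a, product = c/a.
a=5, b=-11, c=-12
Sum = -(-11)/5 = 11/5
Product = (-12)/5 = -12/5


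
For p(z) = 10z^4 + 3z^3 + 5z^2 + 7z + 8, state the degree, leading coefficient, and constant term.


Highest power of z is 4, with coefficient 10. Constant term is 8.
Degree = 4, leading coefficient = 10, constant term = 8


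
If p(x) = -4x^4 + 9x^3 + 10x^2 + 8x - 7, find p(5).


Using direct substitution:
  -4 * (5)^4 = -2500
  9 * (5)^3 = 1125
  10 * (5)^2 = 250
  8 * (5)^1 = 40
  constant: -7
Sum = -2500 + 1125 + 250 + 40 - 7 = -1092


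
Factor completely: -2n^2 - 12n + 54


Roots satisfy r1 + r2 = -b/a = -6 and r1*r2 = c/a = -27.
So r1 = 3, r2 = -9.
-2n^2 - 12n + 54 = -2(n - r1)(n - r2) = -2(n - 3)(n + 9)


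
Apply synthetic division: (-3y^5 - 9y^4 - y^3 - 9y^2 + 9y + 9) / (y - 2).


Synthetic division with c = 2. Coefficients: -3, -9, -1, -9, 9, 9
Bring down -3.
  -3 * 2 = -6; -6 - 9 = -15
  -15 * 2 = -30; -30 - 1 = -31
  -31 * 2 = -62; -62 - 9 = -71
  -71 * 2 = -142; -142 + 9 = -133
  -133 * 2 = -266; -266 + 9 = -257
Quotient: -3y^4 - 15y^3 - 31y^2 - 71y - 133, Remainder: -257


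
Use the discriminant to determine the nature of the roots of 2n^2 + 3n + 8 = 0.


D = b^2 - 4ac = (3)^2 - 4(2)(8) = 9 - 64 = -55
Since D < 0: two complex conjugate roots (no real roots)


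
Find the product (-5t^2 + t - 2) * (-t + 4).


Distribute each term of the first polynomial:
  (-5t^2)(-t + 4) = 5t^3 - 20t^2
  (t)(-t + 4) = -t^2 + 4t
  (-2)(-t + 4) = 2t - 8
Sum: 5t^3 - 21t^2 + 6t - 8


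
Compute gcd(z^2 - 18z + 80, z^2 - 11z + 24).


Factor each:
  z^2 - 18z + 80 = (z - 8)(z - 10)
  z^2 - 11z + 24 = (z - 8)(z - 3)
Common monic factor: z - 8


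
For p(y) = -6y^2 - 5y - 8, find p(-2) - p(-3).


p(-2) = -22
p(-3) = -47
p(-2) - p(-3) = -22 + 47 = 25


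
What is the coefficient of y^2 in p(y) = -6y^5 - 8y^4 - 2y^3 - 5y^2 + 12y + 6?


Read off the coefficient of y^2: -5


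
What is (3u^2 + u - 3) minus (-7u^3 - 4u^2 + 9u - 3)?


Distribute the minus sign:
  (3u^2 + u - 3)
- (-7u^3 - 4u^2 + 9u - 3)
Negate second polynomial: 7u^3 + 4u^2 - 9u + 3
Add: 7u^3 + 7u^2 - 8u


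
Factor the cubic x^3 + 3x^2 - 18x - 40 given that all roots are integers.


Try integer roots (divisors of -40). x=-2: p(-2)=0.
Divide out (x + 2): quotient is x^2 + x - 20.
Factor the quadratic: (x + 5)(x - 4)
Result: (x + 2)(x + 5)(x - 4)


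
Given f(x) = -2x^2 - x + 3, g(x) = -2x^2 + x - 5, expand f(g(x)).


Substitute g(x) into f:
f(g(x)) = -2*(-2x^2 + x - 5)^2 + (-1)*(-2x^2 + x - 5) + 3
(-2x^2 + x - 5)^2 = 4x^4 - 4x^3 + 21x^2 - 10x + 25
Expand and combine: -8x^4 + 8x^3 - 40x^2 + 19x - 42


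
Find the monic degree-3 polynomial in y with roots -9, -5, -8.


p(y) = (y + 9)(y + 5)(y + 8)
Expand: y^3 + 22y^2 + 157y + 360


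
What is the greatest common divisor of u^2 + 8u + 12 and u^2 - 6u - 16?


Factor each:
  u^2 + 8u + 12 = (u + 2)(u + 6)
  u^2 - 6u - 16 = (u + 2)(u - 8)
Common monic factor: u + 2


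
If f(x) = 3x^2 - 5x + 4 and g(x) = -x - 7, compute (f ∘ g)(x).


Substitute g(x) into f:
f(g(x)) = 3*(-x - 7)^2 + (-5)*(-x - 7) + 4
(-x - 7)^2 = x^2 + 14x + 49
Expand and combine: 3x^2 + 47x + 186


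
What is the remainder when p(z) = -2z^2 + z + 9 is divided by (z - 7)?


By the Remainder Theorem, the remainder equals p(7):
  -2*(7)^2 = -98
  1*(7)^1 = 7
  constant: 9
Sum: -98 + 7 + 9 = -82


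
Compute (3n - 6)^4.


Expand (3n - 6)^4 by repeated multiplication:
  (3n - 6)^2 = 9n^2 - 36n + 36
  (3n - 6)^3 = 27n^3 - 162n^2 + 324n - 216
= 81n^4 - 648n^3 + 1944n^2 - 2592n + 1296


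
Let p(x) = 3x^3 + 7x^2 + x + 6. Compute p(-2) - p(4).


p(-2) = 8
p(4) = 314
p(-2) - p(4) = 8 - 314 = -306


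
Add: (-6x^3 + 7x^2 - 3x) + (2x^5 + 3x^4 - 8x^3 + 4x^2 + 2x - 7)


Align terms by degree and add:
  -6x^3 + 7x^2 - 3x
+ 2x^5 + 3x^4 - 8x^3 + 4x^2 + 2x - 7
= 2x^5 + 3x^4 - 14x^3 + 11x^2 - x - 7


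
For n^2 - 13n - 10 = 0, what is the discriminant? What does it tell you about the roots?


D = b^2 - 4ac = (-13)^2 - 4(1)(-10) = 169 + 40 = 209
Since D > 0: two distinct irrational roots


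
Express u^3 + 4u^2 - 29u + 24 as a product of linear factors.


Try integer roots (divisors of 24). u=3: p(3)=0.
Divide out (u - 3): quotient is u^2 + 7u - 8.
Factor the quadratic: (u + 8)(u - 1)
Result: (u - 3)(u + 8)(u - 1)


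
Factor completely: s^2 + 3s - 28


Roots satisfy r1 + r2 = -b/a = -3 and r1*r2 = c/a = -28.
So r1 = 4, r2 = -7.
s^2 + 3s - 28 = (s - r1)(s - r2) = (s - 4)(s + 7)


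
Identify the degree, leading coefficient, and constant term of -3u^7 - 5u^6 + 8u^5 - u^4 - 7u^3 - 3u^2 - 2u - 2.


Highest power of u is 7, with coefficient -3. Constant term is -2.
Degree = 7, leading coefficient = -3, constant term = -2


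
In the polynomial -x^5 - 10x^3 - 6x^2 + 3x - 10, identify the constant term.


Read off the constant term: -10


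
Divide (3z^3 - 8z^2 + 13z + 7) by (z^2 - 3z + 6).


(3z^3 - 8z^2 + 13z + 7) / (z^2 - 3z + 6)
Step 1: 3z * (z^2 - 3z + 6) = 3z^3 - 9z^2 + 18z; subtract.
Step 2: 1 * (z^2 - 3z + 6) = z^2 - 3z + 6; subtract.
Quotient: 3z + 1, Remainder: -2z + 1


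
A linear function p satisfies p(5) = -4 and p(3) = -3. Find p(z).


p(z) = mz + b. Using p(5)=-4, p(3)=-3:
m = (-4 + 3)/(5 - 3) = -1/2 = -1/2
b = -4 - m*(5) = -4 + 5/2 = -3/2
p(z) = -(1/2)z - (3/2)


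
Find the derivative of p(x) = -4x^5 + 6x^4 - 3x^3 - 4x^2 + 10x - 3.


Apply the power rule term by term:
  d/dx(-4x^5) = -20x^4
  d/dx(6x^4) = 24x^3
  d/dx(-3x^3) = -9x^2
  d/dx(-4x^2) = -8x
  d/dx(10x) = 10
  d/dx(-3) = 0
p'(x) = -20x^4 + 24x^3 - 9x^2 - 8x + 10


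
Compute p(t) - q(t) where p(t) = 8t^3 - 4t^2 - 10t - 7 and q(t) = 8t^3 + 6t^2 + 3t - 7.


Distribute the minus sign:
  (8t^3 - 4t^2 - 10t - 7)
- (8t^3 + 6t^2 + 3t - 7)
Negate second polynomial: -8t^3 - 6t^2 - 3t + 7
Add: -10t^2 - 13t


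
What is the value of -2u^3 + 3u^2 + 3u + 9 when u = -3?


Using direct substitution:
  -2 * (-3)^3 = 54
  3 * (-3)^2 = 27
  3 * (-3)^1 = -9
  constant: 9
Sum = 54 + 27 - 9 + 9 = 81


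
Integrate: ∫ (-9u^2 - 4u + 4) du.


Reverse power rule on each term:
  ∫ -9u^2 du = -3u^3
  ∫ -4u du = -2u^2
  ∫ 4 du = 4u
F(u) = -3u^3 - 2u^2 + 4u + C


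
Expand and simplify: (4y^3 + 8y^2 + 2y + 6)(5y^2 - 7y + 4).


Distribute each term of the first polynomial:
  (4y^3)(5y^2 - 7y + 4) = 20y^5 - 28y^4 + 16y^3
  (8y^2)(5y^2 - 7y + 4) = 40y^4 - 56y^3 + 32y^2
  (2y)(5y^2 - 7y + 4) = 10y^3 - 14y^2 + 8y
  (6)(5y^2 - 7y + 4) = 30y^2 - 42y + 24
Sum: 20y^5 + 12y^4 - 30y^3 + 48y^2 - 34y + 24


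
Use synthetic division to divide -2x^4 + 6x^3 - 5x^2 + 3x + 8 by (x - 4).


Synthetic division with c = 4. Coefficients: -2, 6, -5, 3, 8
Bring down -2.
  -2 * 4 = -8; -8 + 6 = -2
  -2 * 4 = -8; -8 - 5 = -13
  -13 * 4 = -52; -52 + 3 = -49
  -49 * 4 = -196; -196 + 8 = -188
Quotient: -2x^3 - 2x^2 - 13x - 49, Remainder: -188


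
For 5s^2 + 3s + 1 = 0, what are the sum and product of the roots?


For as^2+bs+c=0: sum = -b/a, product = c/a.
a=5, b=3, c=1
Sum = -(3)/5 = -3/5
Product = (1)/5 = 1/5


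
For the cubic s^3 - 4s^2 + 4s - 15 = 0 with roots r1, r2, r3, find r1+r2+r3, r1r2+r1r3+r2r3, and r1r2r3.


Monic cubic s^3+bs^2+cs+d=0: sum=-b, pairwise sum=c, product=-d.
b=-4, c=4, d=-15
r1+r2+r3 = 4
r1r2+r1r3+r2r3 = 4
r1r2r3 = 15


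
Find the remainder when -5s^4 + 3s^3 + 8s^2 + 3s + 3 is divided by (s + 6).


By the Remainder Theorem, the remainder equals p(-6):
  -5*(-6)^4 = -6480
  3*(-6)^3 = -648
  8*(-6)^2 = 288
  3*(-6)^1 = -18
  constant: 3
Sum: -6480 - 648 + 288 - 18 + 3 = -6855


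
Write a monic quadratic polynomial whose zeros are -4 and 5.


p(u) = (u + 4)(u - 5)
Expand: u^2 - u - 20


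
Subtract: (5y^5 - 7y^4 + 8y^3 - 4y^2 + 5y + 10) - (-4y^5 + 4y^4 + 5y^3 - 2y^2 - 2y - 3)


Distribute the minus sign:
  (5y^5 - 7y^4 + 8y^3 - 4y^2 + 5y + 10)
- (-4y^5 + 4y^4 + 5y^3 - 2y^2 - 2y - 3)
Negate second polynomial: 4y^5 - 4y^4 - 5y^3 + 2y^2 + 2y + 3
Add: 9y^5 - 11y^4 + 3y^3 - 2y^2 + 7y + 13


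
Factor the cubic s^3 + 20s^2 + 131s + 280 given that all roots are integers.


Try integer roots (divisors of 280). s=-7: p(-7)=0.
Divide out (s + 7): quotient is s^2 + 13s + 40.
Factor the quadratic: (s + 8)(s + 5)
Result: (s + 7)(s + 8)(s + 5)


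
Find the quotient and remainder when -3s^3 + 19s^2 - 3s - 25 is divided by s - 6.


(-3s^3 + 19s^2 - 3s - 25) / (s - 6)
Step 1: -3s^2 * (s - 6) = -3s^3 + 18s^2; subtract.
Step 2: s * (s - 6) = s^2 - 6s; subtract.
Step 3: 3 * (s - 6) = 3s - 18; subtract.
Quotient: -3s^2 + s + 3, Remainder: -7


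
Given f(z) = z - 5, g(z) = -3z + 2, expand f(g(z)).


Substitute g(z) into f:
f(g(z)) = 1*(-3z + 2) + (-5)
Expand and combine: -3z - 3


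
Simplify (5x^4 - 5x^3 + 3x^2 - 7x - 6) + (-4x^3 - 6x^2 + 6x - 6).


Align terms by degree and add:
  5x^4 - 5x^3 + 3x^2 - 7x - 6
  -4x^3 - 6x^2 + 6x - 6
= 5x^4 - 9x^3 - 3x^2 - x - 12


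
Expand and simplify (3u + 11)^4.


Expand (3u + 11)^4 by repeated multiplication:
  (3u + 11)^2 = 9u^2 + 66u + 121
  (3u + 11)^3 = 27u^3 + 297u^2 + 1089u + 1331
= 81u^4 + 1188u^3 + 6534u^2 + 15972u + 14641


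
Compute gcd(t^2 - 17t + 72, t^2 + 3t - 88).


Factor each:
  t^2 - 17t + 72 = (t - 8)(t - 9)
  t^2 + 3t - 88 = (t - 8)(t + 11)
Common monic factor: t - 8


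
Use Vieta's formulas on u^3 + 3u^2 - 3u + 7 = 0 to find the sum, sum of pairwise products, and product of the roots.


Monic cubic u^3+bu^2+cu+d=0: sum=-b, pairwise sum=c, product=-d.
b=3, c=-3, d=7
r1+r2+r3 = -3
r1r2+r1r3+r2r3 = -3
r1r2r3 = -7


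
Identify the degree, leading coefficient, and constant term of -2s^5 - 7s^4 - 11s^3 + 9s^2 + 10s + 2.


Highest power of s is 5, with coefficient -2. Constant term is 2.
Degree = 5, leading coefficient = -2, constant term = 2


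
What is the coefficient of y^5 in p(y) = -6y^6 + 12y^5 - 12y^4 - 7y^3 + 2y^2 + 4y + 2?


Read off the coefficient of y^5: 12


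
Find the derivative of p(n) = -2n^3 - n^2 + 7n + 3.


Apply the power rule term by term:
  d/dn(-2n^3) = -6n^2
  d/dn(-n^2) = -2n
  d/dn(7n) = 7
  d/dn(3) = 0
p'(n) = -6n^2 - 2n + 7


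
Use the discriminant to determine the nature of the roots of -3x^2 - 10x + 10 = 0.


D = b^2 - 4ac = (-10)^2 - 4(-3)(10) = 100 + 120 = 220
Since D > 0: two distinct irrational roots


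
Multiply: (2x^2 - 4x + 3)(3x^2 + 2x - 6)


Distribute each term of the first polynomial:
  (2x^2)(3x^2 + 2x - 6) = 6x^4 + 4x^3 - 12x^2
  (-4x)(3x^2 + 2x - 6) = -12x^3 - 8x^2 + 24x
  (3)(3x^2 + 2x - 6) = 9x^2 + 6x - 18
Sum: 6x^4 - 8x^3 - 11x^2 + 30x - 18


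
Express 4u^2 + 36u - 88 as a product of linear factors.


Roots satisfy r1 + r2 = -b/a = -9 and r1*r2 = c/a = -22.
So r1 = 2, r2 = -11.
4u^2 + 36u - 88 = 4(u - r1)(u - r2) = 4(u - 2)(u + 11)
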